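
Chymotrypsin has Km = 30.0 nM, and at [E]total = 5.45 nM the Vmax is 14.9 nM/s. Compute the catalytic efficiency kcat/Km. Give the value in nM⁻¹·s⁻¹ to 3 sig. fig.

0.0911 nM⁻¹·s⁻¹

kcat = Vmax/[E]total = 14.9/5.45 = 2.73 s⁻¹.
kcat/Km = 2.73/30.0 = 0.0911 nM⁻¹·s⁻¹.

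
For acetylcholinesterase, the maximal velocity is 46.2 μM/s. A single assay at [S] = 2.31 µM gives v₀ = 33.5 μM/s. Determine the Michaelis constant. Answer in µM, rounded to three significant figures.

From v = Vmax[S]/(Km+[S]), Km = [S](Vmax − v)/v.
Km = 2.31 × (46.2 − 33.5) / 33.5 = 29.34/33.5 = 0.876 µM.

0.876 µM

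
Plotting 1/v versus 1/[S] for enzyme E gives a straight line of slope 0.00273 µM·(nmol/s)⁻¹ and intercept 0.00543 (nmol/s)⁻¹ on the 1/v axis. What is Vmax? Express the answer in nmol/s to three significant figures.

184 nmol/s

The y-intercept of a Lineweaver–Burk plot equals 1/Vmax, so Vmax = 1/0.00543 = 184 nmol/s.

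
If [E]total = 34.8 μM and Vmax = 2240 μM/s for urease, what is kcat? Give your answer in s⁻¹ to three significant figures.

kcat = Vmax/[E]total = 2240 μM/s / 34.8 μM = 64.4 s⁻¹.

64.4 s⁻¹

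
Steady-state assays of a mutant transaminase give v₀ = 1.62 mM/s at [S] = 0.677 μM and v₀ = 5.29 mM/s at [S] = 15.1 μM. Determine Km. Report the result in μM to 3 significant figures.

1.80 μM

In reciprocal form, 1/v = (Km/Vmax)·(1/[S]) + 1/Vmax. The two points give (1/[S], 1/v) = (1.477, 0.6173) and (0.06623, 0.1890).
Slope = (0.6173 − 0.1890)/(1.477 − 0.06623) = 0.3035; intercept = 0.6173 − 0.3035×1.477 = 0.1689.
Vmax = 1/intercept = 5.92 mM/s; Km = slope × Vmax = 0.3035 × 5.92 = 1.80 μM.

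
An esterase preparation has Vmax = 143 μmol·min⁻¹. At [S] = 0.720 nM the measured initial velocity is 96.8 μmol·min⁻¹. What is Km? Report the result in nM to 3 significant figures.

v/Vmax = 96.8/143 = 0.6769 = [S]/(Km+[S]).
So Km + [S] = [S]/0.6769 = 1.064 nM, giving Km = 1.064 − 0.720 = 0.344 nM.

0.344 nM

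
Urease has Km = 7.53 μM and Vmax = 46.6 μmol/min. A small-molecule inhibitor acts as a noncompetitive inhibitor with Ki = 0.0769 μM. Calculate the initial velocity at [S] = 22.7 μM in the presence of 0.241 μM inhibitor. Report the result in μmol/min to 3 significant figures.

8.46 μmol/min

α = 1 + [I]/Ki = 1 + 0.241/0.0769 = 4.134.
For a noncompetitive inhibitor, Vmax is reduced to Vmax/α while Km is unchanged: Km,app = 7.53 μM, Vmax,app = 11.3 μmol/min.
v = Vmax,app·[S]/(Km,app + [S]) = 11.3 × 22.7/(7.53 + 22.7) = 8.46 μmol/min.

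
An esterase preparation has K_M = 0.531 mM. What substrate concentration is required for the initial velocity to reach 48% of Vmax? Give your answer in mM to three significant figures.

0.490 mM

v/Vmax = [S]/(Km+[S]) = 0.48, so [S] = Km·0.48/(1 − 0.48) = 0.531 × 0.9231.
[S] = 0.490 mM.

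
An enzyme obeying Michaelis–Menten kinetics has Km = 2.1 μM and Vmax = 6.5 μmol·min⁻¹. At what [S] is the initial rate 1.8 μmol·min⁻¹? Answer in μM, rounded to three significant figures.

0.804 μM

The required fractional saturation is v/Vmax = 1.8/6.5 = 0.2769.
Then [S]/(Km+[S]) = 0.2769 ⇒ [S] = 2.1 × 0.2769/(1 − 0.2769) = 0.804 μM.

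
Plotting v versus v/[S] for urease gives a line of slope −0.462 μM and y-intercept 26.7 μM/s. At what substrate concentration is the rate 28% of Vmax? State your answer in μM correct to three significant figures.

The Eadie–Hofstee slope gives Km = 0.462 μM (slope = −Km).
v/Vmax = [S]/(Km+[S]) = 0.28 ⇒ [S] = Km·0.28/(1−0.28) = 0.462 × 0.3889 = 0.180 μM.

0.180 μM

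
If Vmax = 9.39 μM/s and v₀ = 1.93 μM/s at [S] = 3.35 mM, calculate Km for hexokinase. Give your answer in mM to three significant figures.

12.9 mM

v/Vmax = 1.93/9.39 = 0.2055 = [S]/(Km+[S]).
So Km + [S] = [S]/0.2055 = 16.30 mM, giving Km = 16.30 − 3.35 = 12.9 mM.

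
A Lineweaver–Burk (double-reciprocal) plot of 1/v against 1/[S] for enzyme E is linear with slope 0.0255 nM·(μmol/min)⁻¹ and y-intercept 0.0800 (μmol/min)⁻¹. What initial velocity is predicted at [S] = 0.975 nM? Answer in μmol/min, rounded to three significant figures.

The y-intercept is 1/Vmax, so Vmax = 1/0.0800 = 12.5 μmol/min.
The slope is Km/Vmax, so Km = 0.0255 × 12.5 = 0.319 nM.
Then v = 12.5 × 0.975/(0.319 + 0.975) = 9.42 μmol/min.

9.42 μmol/min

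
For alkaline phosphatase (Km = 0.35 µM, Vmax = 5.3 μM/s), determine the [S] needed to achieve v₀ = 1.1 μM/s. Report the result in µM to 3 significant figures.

0.0917 µM

Rearranging v = Vmax[S]/(Km+[S]) gives [S] = Km·v/(Vmax − v).
[S] = 0.35 × 1.1 / (5.3 − 1.1) = 0.3850/4.200 = 0.0917 µM.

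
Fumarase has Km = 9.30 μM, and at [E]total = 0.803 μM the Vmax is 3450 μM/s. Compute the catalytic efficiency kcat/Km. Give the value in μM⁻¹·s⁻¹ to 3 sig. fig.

462 μM⁻¹·s⁻¹

kcat = Vmax/[E]total = 3450/0.803 = 4300 s⁻¹.
kcat/Km = 4300/9.30 = 462 μM⁻¹·s⁻¹.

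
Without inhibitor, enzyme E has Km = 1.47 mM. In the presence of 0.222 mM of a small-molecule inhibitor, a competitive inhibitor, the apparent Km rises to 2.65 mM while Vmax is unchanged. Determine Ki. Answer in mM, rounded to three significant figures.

Competitive: Km,app = α·Km with α = 1 + [I]/Ki.
α = Km,app/Km = 2.65/1.47 = 1.803.
Since α = 1 + [I]/Ki, [I]/Ki = 1.803 − 1 = 0.8027 and Ki = 0.222/0.8027 = 0.277 mM.

0.277 mM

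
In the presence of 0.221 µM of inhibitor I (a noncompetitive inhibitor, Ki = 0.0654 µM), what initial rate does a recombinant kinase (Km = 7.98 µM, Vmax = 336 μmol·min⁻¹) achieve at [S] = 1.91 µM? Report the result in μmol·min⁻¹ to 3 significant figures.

With α = 1 + [I]/Ki = 1 + 0.221/0.0654 = 4.379, the noncompetitive rate law is v = (Vmax/α)·[S] / (Km + [S]).
v = (336/4.379)×1.91 / (7.98 + 1.91) = 146.5/9.890 = 14.8 μmol·min⁻¹.

14.8 μmol·min⁻¹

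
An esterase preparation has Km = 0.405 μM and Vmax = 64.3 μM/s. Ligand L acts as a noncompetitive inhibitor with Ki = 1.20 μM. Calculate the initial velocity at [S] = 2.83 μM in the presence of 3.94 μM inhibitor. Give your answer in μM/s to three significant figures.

With α = 1 + [I]/Ki = 1 + 3.94/1.20 = 4.283, the noncompetitive rate law is v = (Vmax/α)·[S] / (Km + [S]).
v = (64.3/4.283)×2.83 / (0.405 + 2.83) = 42.48/3.235 = 13.1 μM/s.

13.1 μM/s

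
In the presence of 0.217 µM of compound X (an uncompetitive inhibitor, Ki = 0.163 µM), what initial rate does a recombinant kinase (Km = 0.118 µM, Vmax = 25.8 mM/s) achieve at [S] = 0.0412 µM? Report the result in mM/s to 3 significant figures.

α = 1 + [I]/Ki = 1 + 0.217/0.163 = 2.331.
For an uncompetitive inhibitor, both parameters are divided by α, giving Vmax/α and Km/α: Km,app = 0.0506 µM, Vmax,app = 11.1 mM/s.
v = Vmax,app·[S]/(Km,app + [S]) = 11.1 × 0.0412/(0.0506 + 0.0412) = 4.97 mM/s.

4.97 mM/s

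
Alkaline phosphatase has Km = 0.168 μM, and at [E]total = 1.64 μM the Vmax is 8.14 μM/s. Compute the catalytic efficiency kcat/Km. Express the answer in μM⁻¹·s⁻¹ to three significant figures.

kcat = Vmax/[E]total = 8.14/1.64 = 4.96 s⁻¹.
kcat/Km = 4.96/0.168 = 29.5 μM⁻¹·s⁻¹.

29.5 μM⁻¹·s⁻¹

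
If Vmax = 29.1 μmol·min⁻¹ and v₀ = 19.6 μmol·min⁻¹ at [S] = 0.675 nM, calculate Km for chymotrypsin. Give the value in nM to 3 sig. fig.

v/Vmax = 19.6/29.1 = 0.6735 = [S]/(Km+[S]).
So Km + [S] = [S]/0.6735 = 1.002 nM, giving Km = 1.002 − 0.675 = 0.327 nM.

0.327 nM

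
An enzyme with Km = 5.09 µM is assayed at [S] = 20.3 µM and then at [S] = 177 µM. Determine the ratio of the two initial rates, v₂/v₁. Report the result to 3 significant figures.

Since Vmax cancels, v₂/v₁ = [S]₂(Km+[S]₁) / [S]₁(Km+[S]₂).
= 177×(5.09+20.3) / (20.3×(5.09+177)) = 4494/3696 = 1.22.

1.22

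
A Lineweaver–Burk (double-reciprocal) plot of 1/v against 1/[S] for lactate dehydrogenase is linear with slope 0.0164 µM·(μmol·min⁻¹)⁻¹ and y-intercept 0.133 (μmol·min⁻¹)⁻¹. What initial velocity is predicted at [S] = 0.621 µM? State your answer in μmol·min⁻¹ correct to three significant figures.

The y-intercept is 1/Vmax, so Vmax = 1/0.133 = 7.52 μmol·min⁻¹.
The slope is Km/Vmax, so Km = 0.0164 × 7.52 = 0.123 µM.
Then v = 7.52 × 0.621/(0.123 + 0.621) = 6.27 μmol·min⁻¹.

6.27 μmol·min⁻¹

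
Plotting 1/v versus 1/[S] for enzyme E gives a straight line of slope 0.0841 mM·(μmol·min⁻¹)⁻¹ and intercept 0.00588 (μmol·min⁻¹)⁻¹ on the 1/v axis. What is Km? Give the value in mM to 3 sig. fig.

14.3 mM

y-intercept = 1/Vmax ⇒ Vmax = 170 μmol·min⁻¹; slope = Km/Vmax ⇒ Km = slope × Vmax.
Km = 0.0841 × 170 = 14.3 mM.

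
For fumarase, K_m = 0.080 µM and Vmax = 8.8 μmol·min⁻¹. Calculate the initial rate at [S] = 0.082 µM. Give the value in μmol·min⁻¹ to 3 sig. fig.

4.45 μmol·min⁻¹

[S]/(Km+[S]) = 0.082/0.1620 = 0.5062, the fractional saturation.
v = 0.5062 × Vmax = 0.5062 × 8.8 = 4.45 μmol·min⁻¹.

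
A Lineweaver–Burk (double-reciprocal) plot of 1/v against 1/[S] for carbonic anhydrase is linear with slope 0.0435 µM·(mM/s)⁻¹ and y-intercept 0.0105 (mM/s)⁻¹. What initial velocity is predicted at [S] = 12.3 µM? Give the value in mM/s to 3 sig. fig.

The y-intercept is 1/Vmax, so Vmax = 1/0.0105 = 95.2 mM/s.
The slope is Km/Vmax, so Km = 0.0435 × 95.2 = 4.14 µM.
Then v = 95.2 × 12.3/(4.14 + 12.3) = 71.2 mM/s.

71.2 mM/s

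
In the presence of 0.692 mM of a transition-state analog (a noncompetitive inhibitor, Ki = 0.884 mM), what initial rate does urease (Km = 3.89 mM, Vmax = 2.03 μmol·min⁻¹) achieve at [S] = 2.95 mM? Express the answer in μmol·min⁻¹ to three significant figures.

α = 1 + [I]/Ki = 1 + 0.692/0.884 = 1.783.
For a noncompetitive inhibitor, Vmax is reduced to Vmax/α while Km is unchanged: Km,app = 3.89 mM, Vmax,app = 1.14 μmol·min⁻¹.
v = Vmax,app·[S]/(Km,app + [S]) = 1.14 × 2.95/(3.89 + 2.95) = 0.491 μmol·min⁻¹.

0.491 μmol·min⁻¹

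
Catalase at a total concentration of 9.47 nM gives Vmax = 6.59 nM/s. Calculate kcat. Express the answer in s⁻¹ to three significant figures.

0.696 s⁻¹

kcat = Vmax/[E]total = 6.59 nM/s / 9.47 nM = 0.696 s⁻¹.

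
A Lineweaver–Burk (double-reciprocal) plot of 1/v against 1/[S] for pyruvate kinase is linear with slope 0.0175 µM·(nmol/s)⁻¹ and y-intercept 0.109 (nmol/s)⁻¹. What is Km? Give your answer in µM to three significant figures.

y-intercept = 1/Vmax ⇒ Vmax = 9.17 nmol/s; slope = Km/Vmax ⇒ Km = slope × Vmax.
Km = 0.0175 × 9.17 = 0.161 µM.

0.161 µM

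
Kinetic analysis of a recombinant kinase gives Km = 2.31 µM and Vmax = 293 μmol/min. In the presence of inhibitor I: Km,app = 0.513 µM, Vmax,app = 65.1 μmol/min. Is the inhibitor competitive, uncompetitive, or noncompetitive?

uncompetitive

Both Km and Vmax decrease by the same factor (~4.50-fold) — characteristic of uncompetitive inhibition.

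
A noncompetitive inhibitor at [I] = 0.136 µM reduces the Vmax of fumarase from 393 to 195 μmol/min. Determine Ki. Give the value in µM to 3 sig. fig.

0.134 µM

Noncompetitive: Vmax,app = Vmax/α with α = 1 + [I]/Ki.
α = Vmax/Vmax,app = 393/195 = 2.015.
Ki = [I]/(α − 1) = 0.136/1.015 = 0.134 µM.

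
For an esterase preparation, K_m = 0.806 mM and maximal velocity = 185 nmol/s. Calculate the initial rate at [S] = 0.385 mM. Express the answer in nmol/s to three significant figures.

v = Vmax·[S]/(Km + [S]) = 185 × 0.385 / (0.806 + 0.385)
  = 71.23 / 1.191 = 59.8 nmol/s.

59.8 nmol/s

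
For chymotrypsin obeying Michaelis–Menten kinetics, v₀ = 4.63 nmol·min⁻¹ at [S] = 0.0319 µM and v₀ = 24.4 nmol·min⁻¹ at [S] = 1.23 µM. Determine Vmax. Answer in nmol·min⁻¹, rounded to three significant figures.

27.5 nmol·min⁻¹

From v = Vmax[S]/(Km+[S]), each point gives Vmax = v(Km+[S])/[S].
Equating: 4.63(Km+0.0319)/0.0319 = 24.4(Km+1.23)/1.23.
145.1·Km + 4.63 = 19.84·Km + 24.4, so (145.1 − 19.84)·Km = 24.4 − 4.63.
Km = 19.77/125.3 = 0.158 µM; then Vmax = 4.63(0.158+0.0319)/0.0319 = 27.5 nmol·min⁻¹.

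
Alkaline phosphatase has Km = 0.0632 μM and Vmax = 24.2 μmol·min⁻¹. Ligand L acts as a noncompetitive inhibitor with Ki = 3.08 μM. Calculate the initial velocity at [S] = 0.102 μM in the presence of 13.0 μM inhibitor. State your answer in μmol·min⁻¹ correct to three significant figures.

α = 1 + [I]/Ki = 1 + 13.0/3.08 = 5.221.
For a noncompetitive inhibitor, Vmax is reduced to Vmax/α while Km is unchanged: Km,app = 0.0632 μM, Vmax,app = 4.64 μmol·min⁻¹.
v = Vmax,app·[S]/(Km,app + [S]) = 4.64 × 0.102/(0.0632 + 0.102) = 2.86 μmol·min⁻¹.

2.86 μmol·min⁻¹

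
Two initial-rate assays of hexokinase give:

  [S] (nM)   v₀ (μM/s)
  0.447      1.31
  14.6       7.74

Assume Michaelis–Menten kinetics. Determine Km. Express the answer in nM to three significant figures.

From v = Vmax[S]/(Km+[S]), each point gives Vmax = v(Km+[S])/[S].
Equating: 1.31(Km+0.447)/0.447 = 7.74(Km+14.6)/14.6.
2.931·Km + 1.31 = 0.5301·Km + 7.74, so (2.931 − 0.5301)·Km = 7.74 − 1.31.
Km = 6.430/2.401 = 2.68 nM; then Vmax = 1.31(2.68+0.447)/0.447 = 9.16 μM/s.

2.68 nM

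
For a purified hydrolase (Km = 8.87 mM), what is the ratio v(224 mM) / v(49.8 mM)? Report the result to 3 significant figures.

The fractional saturations are [S]/(Km+[S]) = 49.8/58.67 = 0.8488 and 224/232.9 = 0.9619.
v₂/v₁ is just their ratio: 0.9619/0.8488 = 1.13.

1.13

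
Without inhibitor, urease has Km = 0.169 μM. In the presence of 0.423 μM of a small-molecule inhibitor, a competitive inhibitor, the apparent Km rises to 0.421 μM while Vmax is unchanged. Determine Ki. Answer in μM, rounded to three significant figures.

Competitive: Km,app = α·Km with α = 1 + [I]/Ki.
α = Km,app/Km = 0.421/0.169 = 2.491.
Ki = [I]/(α − 1) = 0.423/1.491 = 0.284 μM.

0.284 μM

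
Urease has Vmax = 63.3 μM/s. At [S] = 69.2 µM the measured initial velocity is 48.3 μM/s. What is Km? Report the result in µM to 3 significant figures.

v/Vmax = 48.3/63.3 = 0.7630 = [S]/(Km+[S]).
So Km + [S] = [S]/0.7630 = 90.69 µM, giving Km = 90.69 − 69.2 = 21.5 µM.

21.5 µM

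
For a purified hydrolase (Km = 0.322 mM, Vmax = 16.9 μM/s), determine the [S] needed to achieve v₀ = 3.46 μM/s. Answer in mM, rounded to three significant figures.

The required fractional saturation is v/Vmax = 3.46/16.9 = 0.2047.
Then [S]/(Km+[S]) = 0.2047 ⇒ [S] = 0.322 × 0.2047/(1 − 0.2047) = 0.0829 mM.

0.0829 mM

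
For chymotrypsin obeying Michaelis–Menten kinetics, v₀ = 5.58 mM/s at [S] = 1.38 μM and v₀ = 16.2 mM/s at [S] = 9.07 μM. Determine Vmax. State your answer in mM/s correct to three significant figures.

In reciprocal form, 1/v = (Km/Vmax)·(1/[S]) + 1/Vmax. The two points give (1/[S], 1/v) = (0.7246, 0.1792) and (0.1103, 0.06173).
Slope = (0.1792 − 0.06173)/(0.7246 − 0.1103) = 0.1912; intercept = 0.1792 − 0.1912×0.7246 = 0.04065.
Vmax = 1/intercept = 24.6 mM/s; Km = slope × Vmax = 0.1912 × 24.6 = 4.70 μM.

24.6 mM/s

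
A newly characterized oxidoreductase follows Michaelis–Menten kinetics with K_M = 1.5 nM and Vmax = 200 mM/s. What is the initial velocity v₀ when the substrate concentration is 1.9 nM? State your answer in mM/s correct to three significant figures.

112 mM/s

v = Vmax·[S]/(Km + [S]) = 200 × 1.9 / (1.5 + 1.9)
  = 380.0 / 3.400 = 112 mM/s.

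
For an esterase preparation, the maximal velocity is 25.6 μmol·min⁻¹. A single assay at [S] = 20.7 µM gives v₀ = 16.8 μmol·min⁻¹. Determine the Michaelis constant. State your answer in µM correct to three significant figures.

10.8 µM

v/Vmax = 16.8/25.6 = 0.6562 = [S]/(Km+[S]).
So Km + [S] = [S]/0.6562 = 31.54 µM, giving Km = 31.54 − 20.7 = 10.8 µM.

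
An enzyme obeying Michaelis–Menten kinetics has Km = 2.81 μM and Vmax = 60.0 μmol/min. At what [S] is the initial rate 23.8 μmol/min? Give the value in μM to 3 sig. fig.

1.85 μM

The required fractional saturation is v/Vmax = 23.8/60.0 = 0.3967.
Then [S]/(Km+[S]) = 0.3967 ⇒ [S] = 2.81 × 0.3967/(1 − 0.3967) = 1.85 μM.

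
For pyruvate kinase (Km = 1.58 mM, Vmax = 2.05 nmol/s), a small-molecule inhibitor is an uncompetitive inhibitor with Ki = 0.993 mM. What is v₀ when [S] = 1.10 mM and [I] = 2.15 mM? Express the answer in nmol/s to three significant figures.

0.446 nmol/s

With α = 1 + [I]/Ki = 1 + 2.15/0.993 = 3.165, the uncompetitive rate law is v = (Vmax/α)·[S] / (Km/α + [S]).
v = (2.05/3.165)×1.10 / (1.58/3.165 + 1.10) = 0.7124/1.599 = 0.446 nmol/s.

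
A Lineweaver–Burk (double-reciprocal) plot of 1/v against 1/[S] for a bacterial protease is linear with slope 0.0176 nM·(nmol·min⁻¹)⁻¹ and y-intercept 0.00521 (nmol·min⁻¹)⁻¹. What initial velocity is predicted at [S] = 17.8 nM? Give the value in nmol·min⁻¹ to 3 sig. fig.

161 nmol·min⁻¹

The y-intercept is 1/Vmax, so Vmax = 1/0.00521 = 192 nmol·min⁻¹.
The slope is Km/Vmax, so Km = 0.0176 × 192 = 3.38 nM.
Then v = 192 × 17.8/(3.38 + 17.8) = 161 nmol·min⁻¹.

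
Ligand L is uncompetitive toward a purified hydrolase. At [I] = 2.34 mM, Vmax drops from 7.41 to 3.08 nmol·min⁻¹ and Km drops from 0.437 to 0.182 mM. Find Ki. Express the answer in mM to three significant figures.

1.66 mM

Uncompetitive: Vmax,app = Vmax/α (and Km,app = Km/α) with α = 1 + [I]/Ki.
α = Vmax/Vmax,app = 7.41/3.08 = 2.406.
Ki = [I]/(α − 1) = 2.34/1.406 = 1.66 mM.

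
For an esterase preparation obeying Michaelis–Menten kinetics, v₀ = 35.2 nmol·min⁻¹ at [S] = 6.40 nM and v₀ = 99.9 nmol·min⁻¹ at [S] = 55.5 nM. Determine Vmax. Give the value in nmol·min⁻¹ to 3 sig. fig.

In reciprocal form, 1/v = (Km/Vmax)·(1/[S]) + 1/Vmax. The two points give (1/[S], 1/v) = (0.1562, 0.02841) and (0.01802, 0.01001).
Slope = (0.02841 − 0.01001)/(0.1562 − 0.01802) = 0.1331; intercept = 0.02841 − 0.1331×0.1562 = 0.007612.
Vmax = 1/intercept = 131 nmol·min⁻¹; Km = slope × Vmax = 0.1331 × 131 = 17.5 nM.

131 nmol·min⁻¹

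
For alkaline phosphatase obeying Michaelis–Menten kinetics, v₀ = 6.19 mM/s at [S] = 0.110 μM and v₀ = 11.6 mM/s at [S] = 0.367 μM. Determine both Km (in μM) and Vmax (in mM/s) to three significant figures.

Km = 0.219 μM; Vmax = 18.5 mM/s

From v = Vmax[S]/(Km+[S]), each point gives Vmax = v(Km+[S])/[S].
Equating: 6.19(Km+0.110)/0.110 = 11.6(Km+0.367)/0.367.
56.27·Km + 6.19 = 31.61·Km + 11.6, so (56.27 − 31.61)·Km = 11.6 − 6.19.
Km = 5.410/24.67 = 0.219 μM; then Vmax = 6.19(0.219+0.110)/0.110 = 18.5 mM/s.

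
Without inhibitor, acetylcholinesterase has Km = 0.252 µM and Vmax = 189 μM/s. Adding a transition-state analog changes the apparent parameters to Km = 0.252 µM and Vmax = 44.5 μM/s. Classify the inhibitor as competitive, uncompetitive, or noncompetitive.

noncompetitive

Vmax decreases (189 → 44.5 μM/s) while Km is unchanged — pure noncompetitive inhibition.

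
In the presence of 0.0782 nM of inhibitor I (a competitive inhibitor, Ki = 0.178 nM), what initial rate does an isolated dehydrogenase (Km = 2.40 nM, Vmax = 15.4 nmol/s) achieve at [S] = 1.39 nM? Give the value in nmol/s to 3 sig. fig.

α = 1 + [I]/Ki = 1 + 0.0782/0.178 = 1.439.
For a competitive inhibitor, Vmax is unchanged and the apparent Km becomes α·Km: Km,app = 3.45 nM, Vmax,app = 15.4 nmol/s.
v = Vmax,app·[S]/(Km,app + [S]) = 15.4 × 1.39/(3.45 + 1.39) = 4.42 nmol/s.

4.42 nmol/s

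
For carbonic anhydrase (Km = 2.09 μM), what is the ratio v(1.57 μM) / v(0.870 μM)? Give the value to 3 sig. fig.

1.46

The fractional saturations are [S]/(Km+[S]) = 0.870/2.960 = 0.2939 and 1.57/3.660 = 0.4290.
v₂/v₁ is just their ratio: 0.4290/0.2939 = 1.46.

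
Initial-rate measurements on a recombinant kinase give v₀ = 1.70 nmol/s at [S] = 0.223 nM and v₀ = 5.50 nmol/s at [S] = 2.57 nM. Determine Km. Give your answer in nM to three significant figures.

From v = Vmax[S]/(Km+[S]), each point gives Vmax = v(Km+[S])/[S].
Equating: 1.70(Km+0.223)/0.223 = 5.50(Km+2.57)/2.57.
7.623·Km + 1.70 = 2.140·Km + 5.50, so (7.623 − 2.140)·Km = 5.50 − 1.70.
Km = 3.800/5.483 = 0.693 nM; then Vmax = 1.70(0.693+0.223)/0.223 = 6.98 nmol/s.

0.693 nM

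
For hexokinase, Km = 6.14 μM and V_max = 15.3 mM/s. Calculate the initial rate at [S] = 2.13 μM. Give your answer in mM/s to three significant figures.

[S]/(Km+[S]) = 2.13/8.270 = 0.2576, the fractional saturation.
v = 0.2576 × Vmax = 0.2576 × 15.3 = 3.94 mM/s.

3.94 mM/s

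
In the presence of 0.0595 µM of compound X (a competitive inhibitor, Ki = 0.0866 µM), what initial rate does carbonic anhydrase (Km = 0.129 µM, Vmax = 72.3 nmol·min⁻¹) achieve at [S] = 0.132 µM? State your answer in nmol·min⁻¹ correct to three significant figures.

With α = 1 + [I]/Ki = 1 + 0.0595/0.0866 = 1.687, the competitive rate law is v = Vmax[S] / (αKm + [S]).
v = 72.3×0.132 / (1.687×0.129 + 0.132) = 9.544/0.3496 = 27.3 nmol·min⁻¹.

27.3 nmol·min⁻¹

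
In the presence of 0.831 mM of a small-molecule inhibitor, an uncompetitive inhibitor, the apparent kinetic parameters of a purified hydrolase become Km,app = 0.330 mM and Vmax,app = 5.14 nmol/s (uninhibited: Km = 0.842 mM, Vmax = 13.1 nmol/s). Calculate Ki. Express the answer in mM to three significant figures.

Uncompetitive: Vmax,app = Vmax/α (and Km,app = Km/α) with α = 1 + [I]/Ki.
α = Vmax/Vmax,app = 13.1/5.14 = 2.549.
Since α = 1 + [I]/Ki, [I]/Ki = 2.549 − 1 = 1.549 and Ki = 0.831/1.549 = 0.537 mM.

0.537 mM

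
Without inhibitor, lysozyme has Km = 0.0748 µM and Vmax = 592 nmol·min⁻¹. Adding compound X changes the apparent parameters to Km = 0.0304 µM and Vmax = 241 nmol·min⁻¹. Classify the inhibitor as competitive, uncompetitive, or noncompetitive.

Both Km and Vmax decrease by the same factor (~2.46-fold) — characteristic of uncompetitive inhibition.

uncompetitive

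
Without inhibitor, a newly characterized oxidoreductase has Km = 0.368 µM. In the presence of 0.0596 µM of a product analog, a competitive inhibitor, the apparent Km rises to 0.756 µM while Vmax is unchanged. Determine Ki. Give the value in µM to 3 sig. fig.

0.0565 µM

Competitive: Km,app = α·Km with α = 1 + [I]/Ki.
α = Km,app/Km = 0.756/0.368 = 2.054.
Ki = [I]/(α − 1) = 0.0596/1.054 = 0.0565 µM.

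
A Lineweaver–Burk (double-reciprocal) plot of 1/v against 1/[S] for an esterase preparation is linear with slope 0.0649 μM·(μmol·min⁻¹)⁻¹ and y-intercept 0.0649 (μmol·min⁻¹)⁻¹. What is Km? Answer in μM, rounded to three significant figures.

y-intercept = 1/Vmax ⇒ Vmax = 15.4 μmol·min⁻¹; slope = Km/Vmax ⇒ Km = slope × Vmax.
Km = 0.0649 × 15.4 = 1.00 μM.

1.00 μM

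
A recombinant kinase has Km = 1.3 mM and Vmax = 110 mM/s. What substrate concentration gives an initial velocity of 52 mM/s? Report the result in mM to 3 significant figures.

1.17 mM

Rearranging v = Vmax[S]/(Km+[S]) gives [S] = Km·v/(Vmax − v).
[S] = 1.3 × 52 / (110 − 52) = 67.60/58.00 = 1.17 mM.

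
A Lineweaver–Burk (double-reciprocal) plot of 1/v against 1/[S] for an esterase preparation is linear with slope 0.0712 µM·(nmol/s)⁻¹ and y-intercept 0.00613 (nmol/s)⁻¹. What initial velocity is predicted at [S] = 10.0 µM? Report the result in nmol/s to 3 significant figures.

The y-intercept is 1/Vmax, so Vmax = 1/0.00613 = 163 nmol/s.
The slope is Km/Vmax, so Km = 0.0712 × 163 = 11.6 µM.
Then v = 163 × 10.0/(11.6 + 10.0) = 75.5 nmol/s.

75.5 nmol/s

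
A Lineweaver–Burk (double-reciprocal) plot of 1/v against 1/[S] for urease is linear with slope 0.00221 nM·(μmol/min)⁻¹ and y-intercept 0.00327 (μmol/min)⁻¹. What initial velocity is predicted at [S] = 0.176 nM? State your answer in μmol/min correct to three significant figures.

63.2 μmol/min

The y-intercept is 1/Vmax, so Vmax = 1/0.00327 = 306 μmol/min.
The slope is Km/Vmax, so Km = 0.00221 × 306 = 0.676 nM.
Then v = 306 × 0.176/(0.676 + 0.176) = 63.2 μmol/min.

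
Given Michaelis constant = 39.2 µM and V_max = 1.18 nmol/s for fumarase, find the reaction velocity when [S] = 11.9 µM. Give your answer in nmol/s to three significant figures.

0.275 nmol/s

[S]/(Km+[S]) = 11.9/51.10 = 0.2329, the fractional saturation.
v = 0.2329 × Vmax = 0.2329 × 1.18 = 0.275 nmol/s.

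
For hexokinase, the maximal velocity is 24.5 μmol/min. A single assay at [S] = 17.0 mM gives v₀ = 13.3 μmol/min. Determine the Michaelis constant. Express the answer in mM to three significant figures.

v/Vmax = 13.3/24.5 = 0.5429 = [S]/(Km+[S]).
So Km + [S] = [S]/0.5429 = 31.32 mM, giving Km = 31.32 − 17.0 = 14.3 mM.

14.3 mM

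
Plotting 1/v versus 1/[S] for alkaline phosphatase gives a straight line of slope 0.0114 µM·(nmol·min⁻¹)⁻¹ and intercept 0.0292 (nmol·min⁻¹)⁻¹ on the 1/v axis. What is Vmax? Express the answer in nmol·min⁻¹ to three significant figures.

The y-intercept of a Lineweaver–Burk plot equals 1/Vmax, so Vmax = 1/0.0292 = 34.2 nmol·min⁻¹.

34.2 nmol·min⁻¹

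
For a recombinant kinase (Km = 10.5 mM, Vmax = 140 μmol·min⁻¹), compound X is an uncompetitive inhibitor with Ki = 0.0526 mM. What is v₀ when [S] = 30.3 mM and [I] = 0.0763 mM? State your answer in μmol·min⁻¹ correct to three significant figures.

50.1 μmol·min⁻¹

α = 1 + [I]/Ki = 1 + 0.0763/0.0526 = 2.451.
For an uncompetitive inhibitor, both parameters are divided by α, giving Vmax/α and Km/α: Km,app = 4.28 mM, Vmax,app = 57.1 μmol·min⁻¹.
v = Vmax,app·[S]/(Km,app + [S]) = 57.1 × 30.3/(4.28 + 30.3) = 50.1 μmol·min⁻¹.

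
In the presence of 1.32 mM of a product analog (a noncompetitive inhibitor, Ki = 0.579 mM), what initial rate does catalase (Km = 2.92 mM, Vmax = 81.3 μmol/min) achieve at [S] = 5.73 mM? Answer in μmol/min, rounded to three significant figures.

16.4 μmol/min

With α = 1 + [I]/Ki = 1 + 1.32/0.579 = 3.280, the noncompetitive rate law is v = (Vmax/α)·[S] / (Km + [S]).
v = (81.3/3.280)×5.73 / (2.92 + 5.73) = 142.0/8.650 = 16.4 μmol/min.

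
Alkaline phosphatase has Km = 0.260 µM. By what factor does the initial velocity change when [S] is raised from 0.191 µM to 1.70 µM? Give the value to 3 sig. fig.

Since Vmax cancels, v₂/v₁ = [S]₂(Km+[S]₁) / [S]₁(Km+[S]₂).
= 1.70×(0.260+0.191) / (0.191×(0.260+1.70)) = 0.7667/0.3744 = 2.05.

2.05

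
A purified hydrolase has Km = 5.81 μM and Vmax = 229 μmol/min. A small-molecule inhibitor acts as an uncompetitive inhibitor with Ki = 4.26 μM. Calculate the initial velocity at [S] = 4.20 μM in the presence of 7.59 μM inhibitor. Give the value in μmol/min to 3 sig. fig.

55.0 μmol/min

α = 1 + [I]/Ki = 1 + 7.59/4.26 = 2.782.
For an uncompetitive inhibitor, both parameters are divided by α, giving Vmax/α and Km/α: Km,app = 2.09 μM, Vmax,app = 82.3 μmol/min.
v = Vmax,app·[S]/(Km,app + [S]) = 82.3 × 4.20/(2.09 + 4.20) = 55.0 μmol/min.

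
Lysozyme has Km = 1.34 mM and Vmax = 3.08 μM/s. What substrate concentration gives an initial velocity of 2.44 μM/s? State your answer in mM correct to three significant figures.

The required fractional saturation is v/Vmax = 2.44/3.08 = 0.7922.
Then [S]/(Km+[S]) = 0.7922 ⇒ [S] = 1.34 × 0.7922/(1 − 0.7922) = 5.11 mM.

5.11 mM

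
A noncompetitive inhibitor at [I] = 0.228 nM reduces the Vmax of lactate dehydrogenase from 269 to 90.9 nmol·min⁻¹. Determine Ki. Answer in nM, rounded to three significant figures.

0.116 nM

Noncompetitive: Vmax,app = Vmax/α with α = 1 + [I]/Ki.
α = Vmax/Vmax,app = 269/90.9 = 2.959.
Since α = 1 + [I]/Ki, [I]/Ki = 2.959 − 1 = 1.959 and Ki = 0.228/1.959 = 0.116 nM.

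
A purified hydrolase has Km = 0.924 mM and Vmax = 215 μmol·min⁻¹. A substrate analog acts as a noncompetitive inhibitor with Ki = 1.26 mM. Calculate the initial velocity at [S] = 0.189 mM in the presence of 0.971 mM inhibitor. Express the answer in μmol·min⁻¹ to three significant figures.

With α = 1 + [I]/Ki = 1 + 0.971/1.26 = 1.771, the noncompetitive rate law is v = (Vmax/α)·[S] / (Km + [S]).
v = (215/1.771)×0.189 / (0.924 + 0.189) = 22.95/1.113 = 20.6 μmol·min⁻¹.

20.6 μmol·min⁻¹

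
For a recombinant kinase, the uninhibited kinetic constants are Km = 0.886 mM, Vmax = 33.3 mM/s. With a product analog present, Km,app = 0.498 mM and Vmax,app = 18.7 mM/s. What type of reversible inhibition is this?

Both Km and Vmax decrease by the same factor (~1.78-fold) — characteristic of uncompetitive inhibition.

uncompetitive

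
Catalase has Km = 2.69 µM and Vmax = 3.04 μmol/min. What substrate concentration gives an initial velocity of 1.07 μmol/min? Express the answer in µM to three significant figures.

1.46 µM

Rearranging v = Vmax[S]/(Km+[S]) gives [S] = Km·v/(Vmax − v).
[S] = 2.69 × 1.07 / (3.04 − 1.07) = 2.878/1.970 = 1.46 µM.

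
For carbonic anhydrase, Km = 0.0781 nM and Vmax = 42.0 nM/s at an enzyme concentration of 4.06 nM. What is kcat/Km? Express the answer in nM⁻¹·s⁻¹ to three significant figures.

132 nM⁻¹·s⁻¹

kcat = Vmax/[E]total = 42.0/4.06 = 10.3 s⁻¹.
kcat/Km = 10.3/0.0781 = 132 nM⁻¹·s⁻¹.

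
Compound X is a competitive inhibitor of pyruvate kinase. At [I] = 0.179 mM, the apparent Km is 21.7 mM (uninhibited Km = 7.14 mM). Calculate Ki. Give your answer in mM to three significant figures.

Competitive: Km,app = α·Km with α = 1 + [I]/Ki.
α = Km,app/Km = 21.7/7.14 = 3.039.
Since α = 1 + [I]/Ki, [I]/Ki = 3.039 − 1 = 2.039 and Ki = 0.179/2.039 = 0.0878 mM.

0.0878 mM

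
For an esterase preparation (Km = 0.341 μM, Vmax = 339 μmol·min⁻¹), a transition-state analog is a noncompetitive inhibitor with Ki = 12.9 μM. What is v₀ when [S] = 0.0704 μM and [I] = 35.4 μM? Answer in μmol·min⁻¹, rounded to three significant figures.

α = 1 + [I]/Ki = 1 + 35.4/12.9 = 3.744.
For a noncompetitive inhibitor, Vmax is reduced to Vmax/α while Km is unchanged: Km,app = 0.341 μM, Vmax,app = 90.5 μmol·min⁻¹.
v = Vmax,app·[S]/(Km,app + [S]) = 90.5 × 0.0704/(0.341 + 0.0704) = 15.5 μmol·min⁻¹.

15.5 μmol·min⁻¹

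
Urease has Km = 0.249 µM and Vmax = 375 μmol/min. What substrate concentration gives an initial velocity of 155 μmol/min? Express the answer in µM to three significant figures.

Rearranging v = Vmax[S]/(Km+[S]) gives [S] = Km·v/(Vmax − v).
[S] = 0.249 × 155 / (375 − 155) = 38.60/220.0 = 0.175 µM.

0.175 µM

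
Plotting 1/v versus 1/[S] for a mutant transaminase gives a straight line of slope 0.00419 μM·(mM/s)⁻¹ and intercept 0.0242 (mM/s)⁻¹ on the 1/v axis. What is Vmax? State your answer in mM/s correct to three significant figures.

41.3 mM/s

The y-intercept of a Lineweaver–Burk plot equals 1/Vmax, so Vmax = 1/0.0242 = 41.3 mM/s.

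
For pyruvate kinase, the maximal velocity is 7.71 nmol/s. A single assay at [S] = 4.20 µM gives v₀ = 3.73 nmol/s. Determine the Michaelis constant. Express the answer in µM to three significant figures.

4.48 µM

v/Vmax = 3.73/7.71 = 0.4838 = [S]/(Km+[S]).
So Km + [S] = [S]/0.4838 = 8.682 µM, giving Km = 8.682 − 4.20 = 4.48 µM.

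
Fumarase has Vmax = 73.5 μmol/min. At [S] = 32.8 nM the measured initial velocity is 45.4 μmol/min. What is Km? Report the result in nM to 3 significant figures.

v/Vmax = 45.4/73.5 = 0.6177 = [S]/(Km+[S]).
So Km + [S] = [S]/0.6177 = 53.10 nM, giving Km = 53.10 − 32.8 = 20.3 nM.

20.3 nM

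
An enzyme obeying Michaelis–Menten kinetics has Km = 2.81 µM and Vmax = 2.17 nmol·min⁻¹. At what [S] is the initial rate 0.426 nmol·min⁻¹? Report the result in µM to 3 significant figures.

The required fractional saturation is v/Vmax = 0.426/2.17 = 0.1963.
Then [S]/(Km+[S]) = 0.1963 ⇒ [S] = 2.81 × 0.1963/(1 − 0.1963) = 0.686 µM.

0.686 µM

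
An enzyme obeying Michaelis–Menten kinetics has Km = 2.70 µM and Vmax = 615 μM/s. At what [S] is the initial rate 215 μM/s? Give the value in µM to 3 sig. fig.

1.45 µM

The required fractional saturation is v/Vmax = 215/615 = 0.3496.
Then [S]/(Km+[S]) = 0.3496 ⇒ [S] = 2.70 × 0.3496/(1 − 0.3496) = 1.45 µM.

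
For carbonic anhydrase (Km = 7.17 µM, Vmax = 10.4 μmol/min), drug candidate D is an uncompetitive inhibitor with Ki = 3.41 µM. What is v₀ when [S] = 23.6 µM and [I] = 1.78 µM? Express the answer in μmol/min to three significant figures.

5.70 μmol/min

α = 1 + [I]/Ki = 1 + 1.78/3.41 = 1.522.
For an uncompetitive inhibitor, both parameters are divided by α, giving Vmax/α and Km/α: Km,app = 4.71 µM, Vmax,app = 6.83 μmol/min.
v = Vmax,app·[S]/(Km,app + [S]) = 6.83 × 23.6/(4.71 + 23.6) = 5.70 μmol/min.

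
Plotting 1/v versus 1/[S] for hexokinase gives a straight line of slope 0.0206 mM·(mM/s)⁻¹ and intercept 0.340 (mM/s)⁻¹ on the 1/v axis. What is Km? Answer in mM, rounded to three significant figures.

0.0606 mM

y-intercept = 1/Vmax ⇒ Vmax = 2.94 mM/s; slope = Km/Vmax ⇒ Km = slope × Vmax.
Km = 0.0206 × 2.94 = 0.0606 mM.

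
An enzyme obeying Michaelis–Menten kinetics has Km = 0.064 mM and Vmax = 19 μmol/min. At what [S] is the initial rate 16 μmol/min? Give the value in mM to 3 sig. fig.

The required fractional saturation is v/Vmax = 16/19 = 0.8421.
Then [S]/(Km+[S]) = 0.8421 ⇒ [S] = 0.064 × 0.8421/(1 − 0.8421) = 0.341 mM.

0.341 mM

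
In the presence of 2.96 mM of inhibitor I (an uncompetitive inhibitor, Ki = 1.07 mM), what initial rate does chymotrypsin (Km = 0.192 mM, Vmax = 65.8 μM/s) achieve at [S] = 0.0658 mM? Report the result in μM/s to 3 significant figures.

9.84 μM/s

With α = 1 + [I]/Ki = 1 + 2.96/1.07 = 3.766, the uncompetitive rate law is v = (Vmax/α)·[S] / (Km/α + [S]).
v = (65.8/3.766)×0.0658 / (0.192/3.766 + 0.0658) = 1.150/0.1168 = 9.84 μM/s.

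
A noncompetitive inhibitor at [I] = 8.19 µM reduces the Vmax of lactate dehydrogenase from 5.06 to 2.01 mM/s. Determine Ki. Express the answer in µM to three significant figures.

Noncompetitive: Vmax,app = Vmax/α with α = 1 + [I]/Ki.
α = Vmax/Vmax,app = 5.06/2.01 = 2.517.
Since α = 1 + [I]/Ki, [I]/Ki = 2.517 − 1 = 1.517 and Ki = 8.19/1.517 = 5.40 µM.

5.40 µM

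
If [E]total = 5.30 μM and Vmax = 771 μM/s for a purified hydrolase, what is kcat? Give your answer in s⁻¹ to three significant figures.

145 s⁻¹

kcat = Vmax/[E]total = 771 μM/s / 5.30 μM = 145 s⁻¹.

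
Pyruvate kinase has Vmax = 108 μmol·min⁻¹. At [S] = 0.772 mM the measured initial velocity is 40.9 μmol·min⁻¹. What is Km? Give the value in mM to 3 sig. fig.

1.27 mM

v/Vmax = 40.9/108 = 0.3787 = [S]/(Km+[S]).
So Km + [S] = [S]/0.3787 = 2.039 mM, giving Km = 2.039 − 0.772 = 1.27 mM.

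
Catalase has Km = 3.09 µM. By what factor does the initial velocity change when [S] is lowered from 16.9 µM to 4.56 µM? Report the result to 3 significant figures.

Since Vmax cancels, v₂/v₁ = [S]₂(Km+[S]₁) / [S]₁(Km+[S]₂).
= 4.56×(3.09+16.9) / (16.9×(3.09+4.56)) = 91.15/129.3 = 0.705.

0.705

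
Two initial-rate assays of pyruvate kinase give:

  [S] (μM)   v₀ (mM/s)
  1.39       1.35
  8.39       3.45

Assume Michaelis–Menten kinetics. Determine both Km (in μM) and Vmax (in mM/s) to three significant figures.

Km = 3.75 μM; Vmax = 4.99 mM/s

From v = Vmax[S]/(Km+[S]), each point gives Vmax = v(Km+[S])/[S].
Equating: 1.35(Km+1.39)/1.39 = 3.45(Km+8.39)/8.39.
0.9712·Km + 1.35 = 0.4112·Km + 3.45, so (0.9712 − 0.4112)·Km = 3.45 − 1.35.
Km = 2.100/0.5600 = 3.75 μM; then Vmax = 1.35(3.75+1.39)/1.39 = 4.99 mM/s.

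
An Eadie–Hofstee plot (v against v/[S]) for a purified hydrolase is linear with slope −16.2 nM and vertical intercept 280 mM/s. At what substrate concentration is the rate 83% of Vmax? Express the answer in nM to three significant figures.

The Eadie–Hofstee slope gives Km = 16.2 nM (slope = −Km).
v/Vmax = [S]/(Km+[S]) = 0.83 ⇒ [S] = Km·0.83/(1−0.83) = 16.2 × 4.882 = 79.1 nM.

79.1 nM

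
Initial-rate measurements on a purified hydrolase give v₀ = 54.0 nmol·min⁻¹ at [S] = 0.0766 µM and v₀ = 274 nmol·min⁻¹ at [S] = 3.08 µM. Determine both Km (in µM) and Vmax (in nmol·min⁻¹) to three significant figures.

From v = Vmax[S]/(Km+[S]), each point gives Vmax = v(Km+[S])/[S].
Equating: 54.0(Km+0.0766)/0.0766 = 274(Km+3.08)/3.08.
705.0·Km + 54.0 = 88.96·Km + 274, so (705.0 − 88.96)·Km = 274 − 54.0.
Km = 220.0/616.0 = 0.357 µM; then Vmax = 54.0(0.357+0.0766)/0.0766 = 306 nmol·min⁻¹.

Km = 0.357 µM; Vmax = 306 nmol·min⁻¹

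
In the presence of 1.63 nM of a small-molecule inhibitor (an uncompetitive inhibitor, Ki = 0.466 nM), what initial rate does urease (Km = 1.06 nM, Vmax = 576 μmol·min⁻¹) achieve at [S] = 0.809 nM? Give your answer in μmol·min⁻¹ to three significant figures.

α = 1 + [I]/Ki = 1 + 1.63/0.466 = 4.498.
For an uncompetitive inhibitor, both parameters are divided by α, giving Vmax/α and Km/α: Km,app = 0.236 nM, Vmax,app = 128 μmol·min⁻¹.
v = Vmax,app·[S]/(Km,app + [S]) = 128 × 0.809/(0.236 + 0.809) = 99.2 μmol·min⁻¹.

99.2 μmol·min⁻¹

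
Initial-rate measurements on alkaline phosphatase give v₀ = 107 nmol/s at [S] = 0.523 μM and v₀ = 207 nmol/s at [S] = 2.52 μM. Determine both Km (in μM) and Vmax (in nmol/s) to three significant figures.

Km = 0.817 μM; Vmax = 274 nmol/s

From v = Vmax[S]/(Km+[S]), each point gives Vmax = v(Km+[S])/[S].
Equating: 107(Km+0.523)/0.523 = 207(Km+2.52)/2.52.
204.6·Km + 107 = 82.14·Km + 207, so (204.6 − 82.14)·Km = 207 − 107.
Km = 100.0/122.4 = 0.817 μM; then Vmax = 107(0.817+0.523)/0.523 = 274 nmol/s.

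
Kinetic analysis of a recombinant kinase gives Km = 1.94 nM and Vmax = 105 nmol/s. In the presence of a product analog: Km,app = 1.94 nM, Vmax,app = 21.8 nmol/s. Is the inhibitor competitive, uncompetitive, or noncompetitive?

Vmax decreases (105 → 21.8 nmol/s) while Km is unchanged — pure noncompetitive inhibition.

noncompetitive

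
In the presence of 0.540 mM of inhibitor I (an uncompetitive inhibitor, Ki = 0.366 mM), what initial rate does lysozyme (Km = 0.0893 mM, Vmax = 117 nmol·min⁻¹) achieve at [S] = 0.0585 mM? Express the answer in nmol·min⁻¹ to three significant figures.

29.2 nmol·min⁻¹

With α = 1 + [I]/Ki = 1 + 0.540/0.366 = 2.475, the uncompetitive rate law is v = (Vmax/α)·[S] / (Km/α + [S]).
v = (117/2.475)×0.0585 / (0.0893/2.475 + 0.0585) = 2.765/0.09457 = 29.2 nmol·min⁻¹.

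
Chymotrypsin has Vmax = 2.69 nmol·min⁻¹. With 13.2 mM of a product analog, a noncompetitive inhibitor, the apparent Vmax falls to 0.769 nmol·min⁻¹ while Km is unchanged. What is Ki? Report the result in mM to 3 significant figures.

5.28 mM

Noncompetitive: Vmax,app = Vmax/α with α = 1 + [I]/Ki.
α = Vmax/Vmax,app = 2.69/0.769 = 3.498.
Ki = [I]/(α − 1) = 13.2/2.498 = 5.28 mM.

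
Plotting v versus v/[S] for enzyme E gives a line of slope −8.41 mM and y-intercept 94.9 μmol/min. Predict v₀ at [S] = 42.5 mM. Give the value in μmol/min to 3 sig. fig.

In the Eadie–Hofstee form v = Vmax − Km·(v/[S]), the slope is −Km and the intercept is Vmax, so Km = 8.41 mM and Vmax = 94.9 μmol/min.
v = 94.9 × 42.5/(8.41 + 42.5) = 79.2 μmol/min.

79.2 μmol/min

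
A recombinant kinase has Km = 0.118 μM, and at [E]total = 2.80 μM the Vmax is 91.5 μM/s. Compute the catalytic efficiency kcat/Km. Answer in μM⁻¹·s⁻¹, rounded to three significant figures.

277 μM⁻¹·s⁻¹

kcat = Vmax/[E]total = 91.5/2.80 = 32.7 s⁻¹.
kcat/Km = 32.7/0.118 = 277 μM⁻¹·s⁻¹.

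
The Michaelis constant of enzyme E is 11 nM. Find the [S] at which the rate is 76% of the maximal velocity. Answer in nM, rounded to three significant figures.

34.8 nM

v/Vmax = [S]/(Km+[S]) = 0.76, so [S] = Km·0.76/(1 − 0.76) = 11 × 3.167.
[S] = 34.8 nM.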